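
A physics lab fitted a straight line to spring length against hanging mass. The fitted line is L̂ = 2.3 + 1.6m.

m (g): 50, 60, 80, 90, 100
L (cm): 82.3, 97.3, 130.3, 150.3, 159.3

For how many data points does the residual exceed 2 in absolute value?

m=50: L̂ = 2.3 + 1.6·50 = 82.3; r = 82.3 − 82.3 = 0
m=60: L̂ = 2.3 + 1.6·60 = 98.3; r = 97.3 − 98.3 = -1
m=80: L̂ = 2.3 + 1.6·80 = 130.3; r = 130.3 − 130.3 = 0
m=90: L̂ = 2.3 + 1.6·90 = 146.3; r = 150.3 − 146.3 = 4
m=100: L̂ = 2.3 + 1.6·100 = 162.3; r = 159.3 − 162.3 = -3
|r| > 2: m=90 (|r|=4), m=100 (|r|=3) → 2

2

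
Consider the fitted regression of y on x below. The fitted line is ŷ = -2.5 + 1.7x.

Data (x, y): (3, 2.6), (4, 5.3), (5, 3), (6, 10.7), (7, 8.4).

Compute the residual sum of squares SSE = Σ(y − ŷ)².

SSE = 20

x=3: ŷ = -2.5 + 1.7·3 = 2.6; e = 2.6 − 2.6 = 0
x=4: ŷ = -2.5 + 1.7·4 = 4.3; e = 5.3 − 4.3 = 1
x=5: ŷ = -2.5 + 1.7·5 = 6; e = 3 − 6 = -3
x=6: ŷ = -2.5 + 1.7·6 = 7.7; e = 10.7 − 7.7 = 3
x=7: ŷ = -2.5 + 1.7·7 = 9.4; e = 8.4 − 9.4 = -1
SSE = 0 + 1 + 9 + 9 + 1 = 20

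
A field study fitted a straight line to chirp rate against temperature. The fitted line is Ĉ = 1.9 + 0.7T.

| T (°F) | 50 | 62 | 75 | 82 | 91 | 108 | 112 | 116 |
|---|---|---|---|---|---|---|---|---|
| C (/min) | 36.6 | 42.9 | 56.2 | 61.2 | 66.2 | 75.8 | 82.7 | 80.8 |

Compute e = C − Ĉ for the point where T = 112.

e = 2.4

Ĉ = 1.9 + 0.7·112 = 80.3
e = 82.7 − 80.3 = 2.4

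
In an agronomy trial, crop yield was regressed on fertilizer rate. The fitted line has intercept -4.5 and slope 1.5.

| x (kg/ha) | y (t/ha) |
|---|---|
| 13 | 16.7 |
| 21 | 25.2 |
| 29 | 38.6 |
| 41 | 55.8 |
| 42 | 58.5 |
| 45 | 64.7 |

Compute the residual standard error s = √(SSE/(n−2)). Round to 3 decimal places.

x=13: ŷ = -4.5 + 1.5·13 = 15; e = 16.7 − 15 = 1.7
x=21: ŷ = -4.5 + 1.5·21 = 27; e = 25.2 − 27 = -1.8
x=29: ŷ = -4.5 + 1.5·29 = 39; e = 38.6 − 39 = -0.4
x=41: ŷ = -4.5 + 1.5·41 = 57; e = 55.8 − 57 = -1.2
x=42: ŷ = -4.5 + 1.5·42 = 58.5; e = 58.5 − 58.5 = 0
x=45: ŷ = -4.5 + 1.5·45 = 63; e = 64.7 − 63 = 1.7
SSE = 2.89 + 3.24 + 0.16 + 1.44 + 0 + 2.89 = 10.62
s = √(10.62/4) = √2.655 ≈ 1.629

s = 1.629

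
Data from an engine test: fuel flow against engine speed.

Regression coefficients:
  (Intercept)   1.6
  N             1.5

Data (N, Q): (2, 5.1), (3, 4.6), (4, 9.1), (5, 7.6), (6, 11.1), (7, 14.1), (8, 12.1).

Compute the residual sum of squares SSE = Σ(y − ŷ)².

SSE = 13.5

N=2: ŷ = 1.6 + 1.5·2 = 4.6; e = 5.1 − 4.6 = 0.5
N=3: ŷ = 1.6 + 1.5·3 = 6.1; e = 4.6 − 6.1 = -1.5
N=4: ŷ = 1.6 + 1.5·4 = 7.6; e = 9.1 − 7.6 = 1.5
N=5: ŷ = 1.6 + 1.5·5 = 9.1; e = 7.6 − 9.1 = -1.5
N=6: ŷ = 1.6 + 1.5·6 = 10.6; e = 11.1 − 10.6 = 0.5
N=7: ŷ = 1.6 + 1.5·7 = 12.1; e = 14.1 − 12.1 = 2
N=8: ŷ = 1.6 + 1.5·8 = 13.6; e = 12.1 − 13.6 = -1.5
SSE = 0.25 + 2.25 + 2.25 + 2.25 + 0.25 + 4 + 2.25 = 13.5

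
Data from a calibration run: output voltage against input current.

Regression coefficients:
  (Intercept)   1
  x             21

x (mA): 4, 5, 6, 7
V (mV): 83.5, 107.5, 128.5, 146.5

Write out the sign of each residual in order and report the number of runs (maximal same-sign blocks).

x=4: V̂ = 1 + 21·4 = 85; r = 83.5 − 85 = -1.5
x=5: V̂ = 1 + 21·5 = 106; r = 107.5 − 106 = 1.5
x=6: V̂ = 1 + 21·6 = 127; r = 128.5 − 127 = 1.5
x=7: V̂ = 1 + 21·7 = 148; r = 146.5 − 148 = -1.5
Signs: − + + −
Runs: −×1, +×2, −×1 → 3

3 runs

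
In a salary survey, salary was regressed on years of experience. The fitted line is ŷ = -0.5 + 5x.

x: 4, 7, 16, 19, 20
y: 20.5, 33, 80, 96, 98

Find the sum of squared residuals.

x=4: ŷ = -0.5 + 5·4 = 19.5; r = 20.5 − 19.5 = 1
x=7: ŷ = -0.5 + 5·7 = 34.5; r = 33 − 34.5 = -1.5
x=16: ŷ = -0.5 + 5·16 = 79.5; r = 80 − 79.5 = 0.5
x=19: ŷ = -0.5 + 5·19 = 94.5; r = 96 − 94.5 = 1.5
x=20: ŷ = -0.5 + 5·20 = 99.5; r = 98 − 99.5 = -1.5
SSE = 1 + 2.25 + 0.25 + 2.25 + 2.25 = 8

SSE = 8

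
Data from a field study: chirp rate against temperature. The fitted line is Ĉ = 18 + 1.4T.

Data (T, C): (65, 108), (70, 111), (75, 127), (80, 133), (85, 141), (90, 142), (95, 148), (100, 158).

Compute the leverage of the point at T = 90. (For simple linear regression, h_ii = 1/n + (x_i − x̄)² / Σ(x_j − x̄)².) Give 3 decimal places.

T̄ = (65 + 70 + 75 + 80 + 85 + 90 + 95 + 100)/8 = 82.5
Σ(T − T̄)² = 306.25 + 156.25 + 56.25 + 6.25 + 6.25 + 56.25 + 156.25 + 306.25 = 1050
h = 1/8 + (7.5)²/1050 = 0.125 + 0.0535714 = 0.179

h = 0.179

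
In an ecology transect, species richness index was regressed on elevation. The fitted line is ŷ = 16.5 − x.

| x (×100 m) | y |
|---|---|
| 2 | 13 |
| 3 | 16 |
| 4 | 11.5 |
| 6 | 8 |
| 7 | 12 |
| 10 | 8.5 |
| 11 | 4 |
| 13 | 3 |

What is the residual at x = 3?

ŷ = 16.5 − 3 = 13.5
e = 16 − 13.5 = 2.5

e = 2.5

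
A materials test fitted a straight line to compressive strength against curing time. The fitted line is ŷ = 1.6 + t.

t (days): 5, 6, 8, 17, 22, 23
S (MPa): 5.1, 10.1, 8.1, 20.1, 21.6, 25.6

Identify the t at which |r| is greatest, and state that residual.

t = 6, r = 2.5

t=5: ŷ = 1.6 + 5 = 6.6; r = 5.1 − 6.6 = -1.5
t=6: ŷ = 1.6 + 6 = 7.6; r = 10.1 − 7.6 = 2.5
t=8: ŷ = 1.6 + 8 = 9.6; r = 8.1 − 9.6 = -1.5
t=17: ŷ = 1.6 + 17 = 18.6; r = 20.1 − 18.6 = 1.5
t=22: ŷ = 1.6 + 22 = 23.6; r = 21.6 − 23.6 = -2
t=23: ŷ = 1.6 + 23 = 24.6; r = 25.6 − 24.6 = 1
Largest |r| is 2.5 at t = 6, residual 2.5.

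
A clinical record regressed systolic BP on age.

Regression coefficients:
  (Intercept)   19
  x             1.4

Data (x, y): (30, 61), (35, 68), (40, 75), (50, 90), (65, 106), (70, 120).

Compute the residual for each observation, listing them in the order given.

x=30: ŷ = 19 + 1.4·30 = 61; e = 61 − 61 = 0
x=35: ŷ = 19 + 1.4·35 = 68; e = 68 − 68 = 0
x=40: ŷ = 19 + 1.4·40 = 75; e = 75 − 75 = 0
x=50: ŷ = 19 + 1.4·50 = 89; e = 90 − 89 = 1
x=65: ŷ = 19 + 1.4·65 = 110; e = 106 − 110 = -4
x=70: ŷ = 19 + 1.4·70 = 117; e = 120 − 117 = 3

0, 0, 0, 1, -4, 3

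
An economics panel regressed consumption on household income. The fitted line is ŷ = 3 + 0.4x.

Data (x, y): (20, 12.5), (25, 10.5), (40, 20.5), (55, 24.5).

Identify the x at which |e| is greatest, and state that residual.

x = 25, e = -2.5

x=20: ŷ = 3 + 0.4·20 = 11; e = 12.5 − 11 = 1.5
x=25: ŷ = 3 + 0.4·25 = 13; e = 10.5 − 13 = -2.5
x=40: ŷ = 3 + 0.4·40 = 19; e = 20.5 − 19 = 1.5
x=55: ŷ = 3 + 0.4·55 = 25; e = 24.5 − 25 = -0.5
Largest |e| is 2.5 at x = 25, residual -2.5.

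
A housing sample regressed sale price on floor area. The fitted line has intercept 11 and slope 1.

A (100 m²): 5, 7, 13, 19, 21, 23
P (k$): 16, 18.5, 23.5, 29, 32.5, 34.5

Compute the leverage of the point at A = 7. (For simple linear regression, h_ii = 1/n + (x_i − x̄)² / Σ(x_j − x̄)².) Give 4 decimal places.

Ā = (5 + 7 + 13 + 19 + 21 + 23)/6 = 14.6667
Σ(A − Ā)² = 93.4444 + 58.7778 + 2.77778 + 18.7778 + 40.1111 + 69.4444 = 283.333
h = 1/6 + (-7.66667)²/283.333 = 0.166667 + 0.207451 = 0.3741

h = 0.3741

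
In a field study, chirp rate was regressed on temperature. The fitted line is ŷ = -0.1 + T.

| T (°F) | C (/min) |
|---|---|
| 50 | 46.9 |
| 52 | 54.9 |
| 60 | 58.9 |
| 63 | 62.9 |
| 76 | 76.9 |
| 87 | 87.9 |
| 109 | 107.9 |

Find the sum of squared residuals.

T=50: ŷ = -0.1 + 50 = 49.9; e = 46.9 − 49.9 = -3
T=52: ŷ = -0.1 + 52 = 51.9; e = 54.9 − 51.9 = 3
T=60: ŷ = -0.1 + 60 = 59.9; e = 58.9 − 59.9 = -1
T=63: ŷ = -0.1 + 63 = 62.9; e = 62.9 − 62.9 = 0
T=76: ŷ = -0.1 + 76 = 75.9; e = 76.9 − 75.9 = 1
T=87: ŷ = -0.1 + 87 = 86.9; e = 87.9 − 86.9 = 1
T=109: ŷ = -0.1 + 109 = 108.9; e = 107.9 − 108.9 = -1
SSE = 9 + 9 + 1 + 0 + 1 + 1 + 1 = 22

SSE = 22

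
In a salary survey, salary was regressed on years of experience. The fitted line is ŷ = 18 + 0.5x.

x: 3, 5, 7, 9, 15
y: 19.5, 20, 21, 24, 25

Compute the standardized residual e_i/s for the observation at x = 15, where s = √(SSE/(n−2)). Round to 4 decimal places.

x=3: ŷ = 18 + 0.5·3 = 19.5; e = 19.5 − 19.5 = 0
x=5: ŷ = 18 + 0.5·5 = 20.5; e = 20 − 20.5 = -0.5
x=7: ŷ = 18 + 0.5·7 = 21.5; e = 21 − 21.5 = -0.5
x=9: ŷ = 18 + 0.5·9 = 22.5; e = 24 − 22.5 = 1.5
x=15: ŷ = 18 + 0.5·15 = 25.5; e = 25 − 25.5 = -0.5
SSE = 0 + 0.25 + 0.25 + 2.25 + 0.25 = 3
s = √(3/3) = 1
e/s = -0.5 / 1 = -0.5000

-0.5000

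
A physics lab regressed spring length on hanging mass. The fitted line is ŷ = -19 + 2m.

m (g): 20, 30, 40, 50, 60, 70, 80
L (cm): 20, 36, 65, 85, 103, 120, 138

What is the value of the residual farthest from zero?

e = -5

m=20: ŷ = -19 + 2·20 = 21; e = 20 − 21 = -1
m=30: ŷ = -19 + 2·30 = 41; e = 36 − 41 = -5
m=40: ŷ = -19 + 2·40 = 61; e = 65 − 61 = 4
m=50: ŷ = -19 + 2·50 = 81; e = 85 − 81 = 4
m=60: ŷ = -19 + 2·60 = 101; e = 103 − 101 = 2
m=70: ŷ = -19 + 2·70 = 121; e = 120 − 121 = -1
m=80: ŷ = -19 + 2·80 = 141; e = 138 − 141 = -3
Largest |e| is 5 at m = 30, residual -5.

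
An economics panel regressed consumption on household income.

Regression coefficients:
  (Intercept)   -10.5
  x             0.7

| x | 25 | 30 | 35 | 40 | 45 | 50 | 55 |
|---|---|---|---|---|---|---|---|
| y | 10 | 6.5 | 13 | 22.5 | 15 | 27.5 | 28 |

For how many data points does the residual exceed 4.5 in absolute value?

x=25: ŷ = -10.5 + 0.7·25 = 7; r = 10 − 7 = 3
x=30: ŷ = -10.5 + 0.7·30 = 10.5; r = 6.5 − 10.5 = -4
x=35: ŷ = -10.5 + 0.7·35 = 14; r = 13 − 14 = -1
x=40: ŷ = -10.5 + 0.7·40 = 17.5; r = 22.5 − 17.5 = 5
x=45: ŷ = -10.5 + 0.7·45 = 21; r = 15 − 21 = -6
x=50: ŷ = -10.5 + 0.7·50 = 24.5; r = 27.5 − 24.5 = 3
x=55: ŷ = -10.5 + 0.7·55 = 28; r = 28 − 28 = 0
|r| > 4.5: x=40 (|r|=5), x=45 (|r|=6) → 2

2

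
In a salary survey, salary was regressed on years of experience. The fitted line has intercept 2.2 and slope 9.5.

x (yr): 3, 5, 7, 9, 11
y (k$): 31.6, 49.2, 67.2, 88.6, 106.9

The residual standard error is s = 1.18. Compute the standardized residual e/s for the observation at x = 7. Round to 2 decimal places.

-1.27

ŷ = 2.2 + 9.5·7 = 68.7
e = 67.2 − 68.7 = -1.5
e/s = -1.5 / 1.18 = -1.27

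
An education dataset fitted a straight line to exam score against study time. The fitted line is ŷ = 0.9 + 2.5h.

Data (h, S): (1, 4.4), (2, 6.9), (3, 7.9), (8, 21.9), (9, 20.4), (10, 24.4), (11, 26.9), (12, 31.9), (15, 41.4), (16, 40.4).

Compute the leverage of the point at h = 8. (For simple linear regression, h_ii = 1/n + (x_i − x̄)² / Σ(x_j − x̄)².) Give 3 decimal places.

h = 0.102

h̄ = (1 + 2 + 3 + 8 + 9 + 10 + 11 + 12 + 15 + 16)/10 = 8.7
Σ(h − h̄)² = 59.29 + 44.89 + 32.49 + 0.49 + 0.09 + 1.69 + 5.29 + 10.89 + 39.69 + 53.29 = 248.1
h = 1/10 + (-0.7)²/248.1 = 0.1 + 0.00197501 = 0.102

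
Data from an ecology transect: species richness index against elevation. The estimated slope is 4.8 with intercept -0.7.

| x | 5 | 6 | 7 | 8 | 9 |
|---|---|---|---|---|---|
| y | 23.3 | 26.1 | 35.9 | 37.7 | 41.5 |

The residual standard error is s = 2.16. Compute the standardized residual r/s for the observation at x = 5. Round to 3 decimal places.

ŷ = -0.7 + 4.8·5 = 23.3
r = 23.3 − 23.3 = 0
r/s = 0 / 2.16 = 0.000

0.000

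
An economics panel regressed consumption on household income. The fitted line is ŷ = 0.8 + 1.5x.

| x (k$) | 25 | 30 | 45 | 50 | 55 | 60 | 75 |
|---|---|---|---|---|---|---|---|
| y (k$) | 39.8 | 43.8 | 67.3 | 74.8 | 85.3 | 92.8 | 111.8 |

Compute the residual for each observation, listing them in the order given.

x=25: ŷ = 0.8 + 1.5·25 = 38.3; r = 39.8 − 38.3 = 1.5
x=30: ŷ = 0.8 + 1.5·30 = 45.8; r = 43.8 − 45.8 = -2
x=45: ŷ = 0.8 + 1.5·45 = 68.3; r = 67.3 − 68.3 = -1
x=50: ŷ = 0.8 + 1.5·50 = 75.8; r = 74.8 − 75.8 = -1
x=55: ŷ = 0.8 + 1.5·55 = 83.3; r = 85.3 − 83.3 = 2
x=60: ŷ = 0.8 + 1.5·60 = 90.8; r = 92.8 − 90.8 = 2
x=75: ŷ = 0.8 + 1.5·75 = 113.3; r = 111.8 − 113.3 = -1.5

1.5, -2, -1, -1, 2, 2, -1.5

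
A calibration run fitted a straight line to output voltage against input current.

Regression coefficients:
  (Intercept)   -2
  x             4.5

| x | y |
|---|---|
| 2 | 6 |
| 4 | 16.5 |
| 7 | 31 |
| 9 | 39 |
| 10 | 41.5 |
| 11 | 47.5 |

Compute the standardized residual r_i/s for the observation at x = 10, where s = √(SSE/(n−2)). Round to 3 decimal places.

x=2: ŷ = -2 + 4.5·2 = 7; r = 6 − 7 = -1
x=4: ŷ = -2 + 4.5·4 = 16; r = 16.5 − 16 = 0.5
x=7: ŷ = -2 + 4.5·7 = 29.5; r = 31 − 29.5 = 1.5
x=9: ŷ = -2 + 4.5·9 = 38.5; r = 39 − 38.5 = 0.5
x=10: ŷ = -2 + 4.5·10 = 43; r = 41.5 − 43 = -1.5
x=11: ŷ = -2 + 4.5·11 = 47.5; r = 47.5 − 47.5 = 0
SSE = 1 + 0.25 + 2.25 + 0.25 + 2.25 + 0 = 6
s = √(6/4) = 1.22474
r/s = -1.5 / 1.22474 = -1.225

-1.225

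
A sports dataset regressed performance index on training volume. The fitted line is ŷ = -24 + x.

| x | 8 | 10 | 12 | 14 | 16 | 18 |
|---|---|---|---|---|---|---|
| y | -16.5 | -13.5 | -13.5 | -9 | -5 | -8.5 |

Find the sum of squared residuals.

x=8: ŷ = -24 + 8 = -16; e = -16.5 − (-16) = -0.5
x=10: ŷ = -24 + 10 = -14; e = -13.5 − (-14) = 0.5
x=12: ŷ = -24 + 12 = -12; e = -13.5 − (-12) = -1.5
x=14: ŷ = -24 + 14 = -10; e = -9 − (-10) = 1
x=16: ŷ = -24 + 16 = -8; e = -5 − (-8) = 3
x=18: ŷ = -24 + 18 = -6; e = -8.5 − (-6) = -2.5
SSE = 0.25 + 0.25 + 2.25 + 1 + 9 + 6.25 = 19

SSE = 19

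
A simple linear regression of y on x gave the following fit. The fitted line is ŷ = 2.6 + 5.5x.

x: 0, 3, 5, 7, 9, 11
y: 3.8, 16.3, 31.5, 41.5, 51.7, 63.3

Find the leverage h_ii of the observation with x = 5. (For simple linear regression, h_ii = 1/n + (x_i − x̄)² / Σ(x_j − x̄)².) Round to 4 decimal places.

x̄ = (0 + 3 + 5 + 7 + 9 + 11)/6 = 5.83333
Σ(x − x̄)² = 34.0278 + 8.02778 + 0.694444 + 1.36111 + 10.0278 + 26.6944 = 80.8333
h = 1/6 + (-0.833333)²/80.8333 = 0.166667 + 0.00859107 = 0.1753

h = 0.1753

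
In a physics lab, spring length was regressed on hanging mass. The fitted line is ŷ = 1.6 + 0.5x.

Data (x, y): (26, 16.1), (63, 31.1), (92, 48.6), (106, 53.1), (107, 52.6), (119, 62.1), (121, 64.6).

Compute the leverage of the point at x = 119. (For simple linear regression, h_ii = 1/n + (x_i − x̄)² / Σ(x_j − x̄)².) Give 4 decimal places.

x̄ = (26 + 63 + 92 + 106 + 107 + 119 + 121)/7 = 90.5714
Σ(x − x̄)² = 4169.47 + 760.184 + 2.04082 + 238.041 + 269.898 + 808.184 + 925.898 = 7173.71
h = 1/7 + (28.4286)²/7173.71 = 0.142857 + 0.112659 = 0.2555

h = 0.2555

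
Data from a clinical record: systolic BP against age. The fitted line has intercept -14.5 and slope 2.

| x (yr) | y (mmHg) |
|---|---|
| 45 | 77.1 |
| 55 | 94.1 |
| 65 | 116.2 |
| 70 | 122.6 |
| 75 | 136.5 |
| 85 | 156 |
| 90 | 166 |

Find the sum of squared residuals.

x=45: ŷ = -14.5 + 2·45 = 75.5; r = 77.1 − 75.5 = 1.6
x=55: ŷ = -14.5 + 2·55 = 95.5; r = 94.1 − 95.5 = -1.4
x=65: ŷ = -14.5 + 2·65 = 115.5; r = 116.2 − 115.5 = 0.7
x=70: ŷ = -14.5 + 2·70 = 125.5; r = 122.6 − 125.5 = -2.9
x=75: ŷ = -14.5 + 2·75 = 135.5; r = 136.5 − 135.5 = 1
x=85: ŷ = -14.5 + 2·85 = 155.5; r = 156 − 155.5 = 0.5
x=90: ŷ = -14.5 + 2·90 = 165.5; r = 166 − 165.5 = 0.5
SSE = 2.56 + 1.96 + 0.49 + 8.41 + 1 + 0.25 + 0.25 = 14.92

SSE = 14.92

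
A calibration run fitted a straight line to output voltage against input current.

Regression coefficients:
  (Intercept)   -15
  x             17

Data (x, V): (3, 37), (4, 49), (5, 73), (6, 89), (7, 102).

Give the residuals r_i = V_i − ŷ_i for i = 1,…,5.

1, -4, 3, 2, -2

x=3: ŷ = -15 + 17·3 = 36; r = 37 − 36 = 1
x=4: ŷ = -15 + 17·4 = 53; r = 49 − 53 = -4
x=5: ŷ = -15 + 17·5 = 70; r = 73 − 70 = 3
x=6: ŷ = -15 + 17·6 = 87; r = 89 − 87 = 2
x=7: ŷ = -15 + 17·7 = 104; r = 102 − 104 = -2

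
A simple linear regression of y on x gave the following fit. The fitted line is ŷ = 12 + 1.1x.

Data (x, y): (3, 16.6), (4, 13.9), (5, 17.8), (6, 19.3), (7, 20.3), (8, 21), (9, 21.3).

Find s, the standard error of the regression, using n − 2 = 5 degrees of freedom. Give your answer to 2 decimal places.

s = 1.36

x=3: ŷ = 12 + 1.1·3 = 15.3; e = 16.6 − 15.3 = 1.3
x=4: ŷ = 12 + 1.1·4 = 16.4; e = 13.9 − 16.4 = -2.5
x=5: ŷ = 12 + 1.1·5 = 17.5; e = 17.8 − 17.5 = 0.3
x=6: ŷ = 12 + 1.1·6 = 18.6; e = 19.3 − 18.6 = 0.7
x=7: ŷ = 12 + 1.1·7 = 19.7; e = 20.3 − 19.7 = 0.6
x=8: ŷ = 12 + 1.1·8 = 20.8; e = 21 − 20.8 = 0.2
x=9: ŷ = 12 + 1.1·9 = 21.9; e = 21.3 − 21.9 = -0.6
SSE = 1.69 + 6.25 + 0.09 + 0.49 + 0.36 + 0.04 + 0.36 = 9.28
s = √(9.28/5) = √1.856 ≈ 1.36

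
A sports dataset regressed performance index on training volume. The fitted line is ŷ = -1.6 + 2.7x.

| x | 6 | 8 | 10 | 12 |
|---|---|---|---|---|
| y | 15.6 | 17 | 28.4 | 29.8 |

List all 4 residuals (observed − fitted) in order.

1, -3, 3, -1

x=6: ŷ = -1.6 + 2.7·6 = 14.6; e = 15.6 − 14.6 = 1
x=8: ŷ = -1.6 + 2.7·8 = 20; e = 17 − 20 = -3
x=10: ŷ = -1.6 + 2.7·10 = 25.4; e = 28.4 − 25.4 = 3
x=12: ŷ = -1.6 + 2.7·12 = 30.8; e = 29.8 − 30.8 = -1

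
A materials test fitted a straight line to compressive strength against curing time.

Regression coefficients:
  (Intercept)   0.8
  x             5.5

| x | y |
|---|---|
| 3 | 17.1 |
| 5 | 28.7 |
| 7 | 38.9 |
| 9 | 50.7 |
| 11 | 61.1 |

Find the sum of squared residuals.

x=3: ŷ = 0.8 + 5.5·3 = 17.3; e = 17.1 − 17.3 = -0.2
x=5: ŷ = 0.8 + 5.5·5 = 28.3; e = 28.7 − 28.3 = 0.4
x=7: ŷ = 0.8 + 5.5·7 = 39.3; e = 38.9 − 39.3 = -0.4
x=9: ŷ = 0.8 + 5.5·9 = 50.3; e = 50.7 − 50.3 = 0.4
x=11: ŷ = 0.8 + 5.5·11 = 61.3; e = 61.1 − 61.3 = -0.2
SSE = 0.04 + 0.16 + 0.16 + 0.16 + 0.04 = 0.56

SSE = 0.56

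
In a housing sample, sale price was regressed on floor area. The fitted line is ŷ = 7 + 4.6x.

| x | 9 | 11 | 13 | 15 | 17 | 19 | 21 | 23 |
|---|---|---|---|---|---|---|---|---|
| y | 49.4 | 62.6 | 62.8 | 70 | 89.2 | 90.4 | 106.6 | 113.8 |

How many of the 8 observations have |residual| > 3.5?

x=9: ŷ = 7 + 4.6·9 = 48.4; r = 49.4 − 48.4 = 1
x=11: ŷ = 7 + 4.6·11 = 57.6; r = 62.6 − 57.6 = 5
x=13: ŷ = 7 + 4.6·13 = 66.8; r = 62.8 − 66.8 = -4
x=15: ŷ = 7 + 4.6·15 = 76; r = 70 − 76 = -6
x=17: ŷ = 7 + 4.6·17 = 85.2; r = 89.2 − 85.2 = 4
x=19: ŷ = 7 + 4.6·19 = 94.4; r = 90.4 − 94.4 = -4
x=21: ŷ = 7 + 4.6·21 = 103.6; r = 106.6 − 103.6 = 3
x=23: ŷ = 7 + 4.6·23 = 112.8; r = 113.8 − 112.8 = 1
|r| > 3.5: x=11 (|r|=5), x=13 (|r|=4), x=15 (|r|=6), x=17 (|r|=4), x=19 (|r|=4) → 5

5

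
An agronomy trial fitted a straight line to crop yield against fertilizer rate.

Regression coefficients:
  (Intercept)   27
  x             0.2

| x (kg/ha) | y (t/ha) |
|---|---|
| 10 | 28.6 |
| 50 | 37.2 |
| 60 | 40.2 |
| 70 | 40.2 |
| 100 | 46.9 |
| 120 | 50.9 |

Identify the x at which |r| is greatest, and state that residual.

x=10: ŷ = 27 + 0.2·10 = 29; r = 28.6 − 29 = -0.4
x=50: ŷ = 27 + 0.2·50 = 37; r = 37.2 − 37 = 0.2
x=60: ŷ = 27 + 0.2·60 = 39; r = 40.2 − 39 = 1.2
x=70: ŷ = 27 + 0.2·70 = 41; r = 40.2 − 41 = -0.8
x=100: ŷ = 27 + 0.2·100 = 47; r = 46.9 − 47 = -0.1
x=120: ŷ = 27 + 0.2·120 = 51; r = 50.9 − 51 = -0.1
Largest |r| is 1.2 at x = 60, residual 1.2.

x = 60, r = 1.2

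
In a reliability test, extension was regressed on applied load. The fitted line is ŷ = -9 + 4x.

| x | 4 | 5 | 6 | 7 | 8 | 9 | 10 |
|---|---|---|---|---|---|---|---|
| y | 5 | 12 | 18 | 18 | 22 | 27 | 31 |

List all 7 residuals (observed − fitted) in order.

-2, 1, 3, -1, -1, 0, 0

x=4: ŷ = -9 + 4·4 = 7; r = 5 − 7 = -2
x=5: ŷ = -9 + 4·5 = 11; r = 12 − 11 = 1
x=6: ŷ = -9 + 4·6 = 15; r = 18 − 15 = 3
x=7: ŷ = -9 + 4·7 = 19; r = 18 − 19 = -1
x=8: ŷ = -9 + 4·8 = 23; r = 22 − 23 = -1
x=9: ŷ = -9 + 4·9 = 27; r = 27 − 27 = 0
x=10: ŷ = -9 + 4·10 = 31; r = 31 − 31 = 0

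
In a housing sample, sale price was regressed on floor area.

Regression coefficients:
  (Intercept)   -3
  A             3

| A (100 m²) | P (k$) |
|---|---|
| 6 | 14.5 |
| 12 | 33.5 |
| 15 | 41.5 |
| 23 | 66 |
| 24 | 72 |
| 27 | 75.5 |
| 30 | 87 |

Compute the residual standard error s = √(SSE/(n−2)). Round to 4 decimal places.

A=6: ŷ = -3 + 3·6 = 15; r = 14.5 − 15 = -0.5
A=12: ŷ = -3 + 3·12 = 33; r = 33.5 − 33 = 0.5
A=15: ŷ = -3 + 3·15 = 42; r = 41.5 − 42 = -0.5
A=23: ŷ = -3 + 3·23 = 66; r = 66 − 66 = 0
A=24: ŷ = -3 + 3·24 = 69; r = 72 − 69 = 3
A=27: ŷ = -3 + 3·27 = 78; r = 75.5 − 78 = -2.5
A=30: ŷ = -3 + 3·30 = 87; r = 87 − 87 = 0
SSE = 0.25 + 0.25 + 0.25 + 0 + 9 + 6.25 + 0 = 16
s = √(16/5) = √3.2 ≈ 1.7889

s = 1.7889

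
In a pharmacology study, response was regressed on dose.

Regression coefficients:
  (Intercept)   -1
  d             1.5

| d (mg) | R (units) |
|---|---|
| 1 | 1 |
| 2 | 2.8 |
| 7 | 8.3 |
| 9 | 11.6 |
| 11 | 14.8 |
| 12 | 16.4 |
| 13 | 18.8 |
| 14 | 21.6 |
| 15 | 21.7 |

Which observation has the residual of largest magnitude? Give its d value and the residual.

d=1: ŷ = -1 + 1.5·1 = 0.5; e = 1 − 0.5 = 0.5
d=2: ŷ = -1 + 1.5·2 = 2; e = 2.8 − 2 = 0.8
d=7: ŷ = -1 + 1.5·7 = 9.5; e = 8.3 − 9.5 = -1.2
d=9: ŷ = -1 + 1.5·9 = 12.5; e = 11.6 − 12.5 = -0.9
d=11: ŷ = -1 + 1.5·11 = 15.5; e = 14.8 − 15.5 = -0.7
d=12: ŷ = -1 + 1.5·12 = 17; e = 16.4 − 17 = -0.6
d=13: ŷ = -1 + 1.5·13 = 18.5; e = 18.8 − 18.5 = 0.3
d=14: ŷ = -1 + 1.5·14 = 20; e = 21.6 − 20 = 1.6
d=15: ŷ = -1 + 1.5·15 = 21.5; e = 21.7 − 21.5 = 0.2
Largest |e| is 1.6 at d = 14, residual 1.6.

d = 14, e = 1.6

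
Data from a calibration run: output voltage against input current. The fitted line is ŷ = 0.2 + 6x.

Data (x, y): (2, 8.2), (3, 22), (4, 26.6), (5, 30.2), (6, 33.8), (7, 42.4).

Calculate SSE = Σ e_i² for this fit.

SSE = 42

x=2: ŷ = 0.2 + 6·2 = 12.2; e = 8.2 − 12.2 = -4
x=3: ŷ = 0.2 + 6·3 = 18.2; e = 22 − 18.2 = 3.8
x=4: ŷ = 0.2 + 6·4 = 24.2; e = 26.6 − 24.2 = 2.4
x=5: ŷ = 0.2 + 6·5 = 30.2; e = 30.2 − 30.2 = 0
x=6: ŷ = 0.2 + 6·6 = 36.2; e = 33.8 − 36.2 = -2.4
x=7: ŷ = 0.2 + 6·7 = 42.2; e = 42.4 − 42.2 = 0.2
SSE = 16 + 14.44 + 5.76 + 0 + 5.76 + 0.04 = 42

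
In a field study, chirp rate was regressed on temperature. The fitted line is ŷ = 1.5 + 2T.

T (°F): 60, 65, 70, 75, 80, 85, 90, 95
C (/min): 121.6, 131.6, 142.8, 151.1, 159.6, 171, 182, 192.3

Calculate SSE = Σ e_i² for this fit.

T=60: ŷ = 1.5 + 2·60 = 121.5; e = 121.6 − 121.5 = 0.1
T=65: ŷ = 1.5 + 2·65 = 131.5; e = 131.6 − 131.5 = 0.1
T=70: ŷ = 1.5 + 2·70 = 141.5; e = 142.8 − 141.5 = 1.3
T=75: ŷ = 1.5 + 2·75 = 151.5; e = 151.1 − 151.5 = -0.4
T=80: ŷ = 1.5 + 2·80 = 161.5; e = 159.6 − 161.5 = -1.9
T=85: ŷ = 1.5 + 2·85 = 171.5; e = 171 − 171.5 = -0.5
T=90: ŷ = 1.5 + 2·90 = 181.5; e = 182 − 181.5 = 0.5
T=95: ŷ = 1.5 + 2·95 = 191.5; e = 192.3 − 191.5 = 0.8
SSE = 0.01 + 0.01 + 1.69 + 0.16 + 3.61 + 0.25 + 0.25 + 0.64 = 6.62

SSE = 6.62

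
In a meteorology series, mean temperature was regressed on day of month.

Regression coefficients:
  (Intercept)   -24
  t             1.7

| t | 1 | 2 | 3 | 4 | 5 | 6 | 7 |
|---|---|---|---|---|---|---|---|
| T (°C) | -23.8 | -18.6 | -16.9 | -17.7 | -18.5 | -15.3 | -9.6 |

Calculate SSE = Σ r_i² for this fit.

SSE = 28

t=1: T̂ = -24 + 1.7·1 = -22.3; r = -23.8 − (-22.3) = -1.5
t=2: T̂ = -24 + 1.7·2 = -20.6; r = -18.6 − (-20.6) = 2
t=3: T̂ = -24 + 1.7·3 = -18.9; r = -16.9 − (-18.9) = 2
t=4: T̂ = -24 + 1.7·4 = -17.2; r = -17.7 − (-17.2) = -0.5
t=5: T̂ = -24 + 1.7·5 = -15.5; r = -18.5 − (-15.5) = -3
t=6: T̂ = -24 + 1.7·6 = -13.8; r = -15.3 − (-13.8) = -1.5
t=7: T̂ = -24 + 1.7·7 = -12.1; r = -9.6 − (-12.1) = 2.5
SSE = 2.25 + 4 + 4 + 0.25 + 9 + 2.25 + 6.25 = 28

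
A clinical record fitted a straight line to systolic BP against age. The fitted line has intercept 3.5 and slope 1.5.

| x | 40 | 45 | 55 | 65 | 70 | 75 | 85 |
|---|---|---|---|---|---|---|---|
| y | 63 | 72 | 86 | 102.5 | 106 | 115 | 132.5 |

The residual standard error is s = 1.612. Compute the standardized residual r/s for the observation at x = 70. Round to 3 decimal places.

-1.551

ŷ = 3.5 + 1.5·70 = 108.5
r = 106 − 108.5 = -2.5
r/s = -2.5 / 1.612 = -1.551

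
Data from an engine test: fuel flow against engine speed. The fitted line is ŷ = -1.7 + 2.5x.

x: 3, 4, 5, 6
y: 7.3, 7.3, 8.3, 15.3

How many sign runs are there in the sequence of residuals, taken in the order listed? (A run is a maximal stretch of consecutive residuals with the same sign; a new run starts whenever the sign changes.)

3 runs

x=3: ŷ = -1.7 + 2.5·3 = 5.8; e = 7.3 − 5.8 = 1.5
x=4: ŷ = -1.7 + 2.5·4 = 8.3; e = 7.3 − 8.3 = -1
x=5: ŷ = -1.7 + 2.5·5 = 10.8; e = 8.3 − 10.8 = -2.5
x=6: ŷ = -1.7 + 2.5·6 = 13.3; e = 15.3 − 13.3 = 2
Signs: + − − +
Runs: +×1, −×2, +×1 → 3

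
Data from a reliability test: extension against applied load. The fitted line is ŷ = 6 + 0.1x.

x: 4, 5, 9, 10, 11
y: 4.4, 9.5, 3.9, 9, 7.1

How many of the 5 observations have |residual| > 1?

4

x=4: ŷ = 6 + 0.1·4 = 6.4; r = 4.4 − 6.4 = -2
x=5: ŷ = 6 + 0.1·5 = 6.5; r = 9.5 − 6.5 = 3
x=9: ŷ = 6 + 0.1·9 = 6.9; r = 3.9 − 6.9 = -3
x=10: ŷ = 6 + 0.1·10 = 7; r = 9 − 7 = 2
x=11: ŷ = 6 + 0.1·11 = 7.1; r = 7.1 − 7.1 = 0
|r| > 1: x=4 (|r|=2), x=5 (|r|=3), x=9 (|r|=3), x=10 (|r|=2) → 4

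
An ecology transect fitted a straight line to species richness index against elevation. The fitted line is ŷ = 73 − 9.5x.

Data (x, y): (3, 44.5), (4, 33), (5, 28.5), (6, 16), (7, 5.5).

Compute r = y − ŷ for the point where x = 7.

ŷ = 73 − 9.5·7 = 6.5
r = 5.5 − 6.5 = -1

r = -1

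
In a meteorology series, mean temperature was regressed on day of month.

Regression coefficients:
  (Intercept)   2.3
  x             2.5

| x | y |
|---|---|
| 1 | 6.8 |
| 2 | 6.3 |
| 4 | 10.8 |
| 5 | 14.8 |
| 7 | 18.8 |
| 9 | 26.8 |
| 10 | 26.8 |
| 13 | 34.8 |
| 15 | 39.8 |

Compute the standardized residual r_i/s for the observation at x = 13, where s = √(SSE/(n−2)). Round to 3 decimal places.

x=1: ŷ = 2.3 + 2.5·1 = 4.8; r = 6.8 − 4.8 = 2
x=2: ŷ = 2.3 + 2.5·2 = 7.3; r = 6.3 − 7.3 = -1
x=4: ŷ = 2.3 + 2.5·4 = 12.3; r = 10.8 − 12.3 = -1.5
x=5: ŷ = 2.3 + 2.5·5 = 14.8; r = 14.8 − 14.8 = 0
x=7: ŷ = 2.3 + 2.5·7 = 19.8; r = 18.8 − 19.8 = -1
x=9: ŷ = 2.3 + 2.5·9 = 24.8; r = 26.8 − 24.8 = 2
x=10: ŷ = 2.3 + 2.5·10 = 27.3; r = 26.8 − 27.3 = -0.5
x=13: ŷ = 2.3 + 2.5·13 = 34.8; r = 34.8 − 34.8 = 0
x=15: ŷ = 2.3 + 2.5·15 = 39.8; r = 39.8 − 39.8 = 0
SSE = 4 + 1 + 2.25 + 0 + 1 + 4 + 0.25 + 0 + 0 = 12.5
s = √(12.5/7) = 1.33631
r/s = 0 / 1.33631 = 0.000

0.000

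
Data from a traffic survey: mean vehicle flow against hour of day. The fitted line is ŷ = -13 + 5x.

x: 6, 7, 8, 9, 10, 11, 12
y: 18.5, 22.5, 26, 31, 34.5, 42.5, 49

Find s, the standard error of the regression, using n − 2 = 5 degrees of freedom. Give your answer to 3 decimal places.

x=6: ŷ = -13 + 5·6 = 17; e = 18.5 − 17 = 1.5
x=7: ŷ = -13 + 5·7 = 22; e = 22.5 − 22 = 0.5
x=8: ŷ = -13 + 5·8 = 27; e = 26 − 27 = -1
x=9: ŷ = -13 + 5·9 = 32; e = 31 − 32 = -1
x=10: ŷ = -13 + 5·10 = 37; e = 34.5 − 37 = -2.5
x=11: ŷ = -13 + 5·11 = 42; e = 42.5 − 42 = 0.5
x=12: ŷ = -13 + 5·12 = 47; e = 49 − 47 = 2
SSE = 2.25 + 0.25 + 1 + 1 + 6.25 + 0.25 + 4 = 15
s = √(15/5) = √3 ≈ 1.732

s = 1.732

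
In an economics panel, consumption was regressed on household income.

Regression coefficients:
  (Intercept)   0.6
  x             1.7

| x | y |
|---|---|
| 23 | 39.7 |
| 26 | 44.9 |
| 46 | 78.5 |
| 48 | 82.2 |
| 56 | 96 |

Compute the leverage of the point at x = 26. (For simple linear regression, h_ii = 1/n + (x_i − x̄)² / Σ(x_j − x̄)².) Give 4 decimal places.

h = 0.4265

x̄ = (23 + 26 + 46 + 48 + 56)/5 = 39.8
Σ(x − x̄)² = 282.24 + 190.44 + 38.44 + 67.24 + 262.44 = 840.8
h = 1/5 + (-13.8)²/840.8 = 0.2 + 0.226499 = 0.4265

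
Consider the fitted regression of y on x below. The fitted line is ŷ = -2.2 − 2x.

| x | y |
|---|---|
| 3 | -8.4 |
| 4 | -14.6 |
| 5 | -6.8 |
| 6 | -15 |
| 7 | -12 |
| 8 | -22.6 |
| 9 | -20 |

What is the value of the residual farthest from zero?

e = 5.4

x=3: ŷ = -2.2 − 2·3 = -8.2; e = -8.4 − (-8.2) = -0.2
x=4: ŷ = -2.2 − 2·4 = -10.2; e = -14.6 − (-10.2) = -4.4
x=5: ŷ = -2.2 − 2·5 = -12.2; e = -6.8 − (-12.2) = 5.4
x=6: ŷ = -2.2 − 2·6 = -14.2; e = -15 − (-14.2) = -0.8
x=7: ŷ = -2.2 − 2·7 = -16.2; e = -12 − (-16.2) = 4.2
x=8: ŷ = -2.2 − 2·8 = -18.2; e = -22.6 − (-18.2) = -4.4
x=9: ŷ = -2.2 − 2·9 = -20.2; e = -20 − (-20.2) = 0.2
Largest |e| is 5.4 at x = 5, residual 5.4.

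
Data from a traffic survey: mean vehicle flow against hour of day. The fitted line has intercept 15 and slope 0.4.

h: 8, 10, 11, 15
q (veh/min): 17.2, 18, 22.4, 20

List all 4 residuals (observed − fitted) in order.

-1, -1, 3, -1

h=8: q̂ = 15 + 0.4·8 = 18.2; e = 17.2 − 18.2 = -1
h=10: q̂ = 15 + 0.4·10 = 19; e = 18 − 19 = -1
h=11: q̂ = 15 + 0.4·11 = 19.4; e = 22.4 − 19.4 = 3
h=15: q̂ = 15 + 0.4·15 = 21; e = 20 − 21 = -1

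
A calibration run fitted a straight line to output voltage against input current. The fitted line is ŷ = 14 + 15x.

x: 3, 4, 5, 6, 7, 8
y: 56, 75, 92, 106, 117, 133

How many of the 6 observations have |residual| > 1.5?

x=3: ŷ = 14 + 15·3 = 59; e = 56 − 59 = -3
x=4: ŷ = 14 + 15·4 = 74; e = 75 − 74 = 1
x=5: ŷ = 14 + 15·5 = 89; e = 92 − 89 = 3
x=6: ŷ = 14 + 15·6 = 104; e = 106 − 104 = 2
x=7: ŷ = 14 + 15·7 = 119; e = 117 − 119 = -2
x=8: ŷ = 14 + 15·8 = 134; e = 133 − 134 = -1
|e| > 1.5: x=3 (|e|=3), x=5 (|e|=3), x=6 (|e|=2), x=7 (|e|=2) → 4

4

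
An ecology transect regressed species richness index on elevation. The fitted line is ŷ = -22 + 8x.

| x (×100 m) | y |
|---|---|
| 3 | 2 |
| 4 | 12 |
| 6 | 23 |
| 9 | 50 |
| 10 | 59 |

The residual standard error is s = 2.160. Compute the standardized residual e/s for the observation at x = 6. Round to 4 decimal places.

ŷ = -22 + 8·6 = 26
e = 23 − 26 = -3
e/s = -3 / 2.160 = -1.3889

-1.3889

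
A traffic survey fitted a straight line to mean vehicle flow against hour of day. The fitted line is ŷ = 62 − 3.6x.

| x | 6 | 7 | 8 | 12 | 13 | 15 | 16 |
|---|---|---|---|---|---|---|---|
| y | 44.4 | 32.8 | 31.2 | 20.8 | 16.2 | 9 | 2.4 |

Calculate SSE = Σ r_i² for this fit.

SSE = 46

x=6: ŷ = 62 − 3.6·6 = 40.4; r = 44.4 − 40.4 = 4
x=7: ŷ = 62 − 3.6·7 = 36.8; r = 32.8 − 36.8 = -4
x=8: ŷ = 62 − 3.6·8 = 33.2; r = 31.2 − 33.2 = -2
x=12: ŷ = 62 − 3.6·12 = 18.8; r = 20.8 − 18.8 = 2
x=13: ŷ = 62 − 3.6·13 = 15.2; r = 16.2 − 15.2 = 1
x=15: ŷ = 62 − 3.6·15 = 8; r = 9 − 8 = 1
x=16: ŷ = 62 − 3.6·16 = 4.4; r = 2.4 − 4.4 = -2
SSE = 16 + 16 + 4 + 4 + 1 + 1 + 4 = 46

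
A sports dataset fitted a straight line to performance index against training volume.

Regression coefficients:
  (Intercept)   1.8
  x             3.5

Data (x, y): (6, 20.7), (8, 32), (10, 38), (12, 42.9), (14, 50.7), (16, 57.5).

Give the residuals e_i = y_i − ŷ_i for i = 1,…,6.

-2.1, 2.2, 1.2, -0.9, -0.1, -0.3

x=6: ŷ = 1.8 + 3.5·6 = 22.8; e = 20.7 − 22.8 = -2.1
x=8: ŷ = 1.8 + 3.5·8 = 29.8; e = 32 − 29.8 = 2.2
x=10: ŷ = 1.8 + 3.5·10 = 36.8; e = 38 − 36.8 = 1.2
x=12: ŷ = 1.8 + 3.5·12 = 43.8; e = 42.9 − 43.8 = -0.9
x=14: ŷ = 1.8 + 3.5·14 = 50.8; e = 50.7 − 50.8 = -0.1
x=16: ŷ = 1.8 + 3.5·16 = 57.8; e = 57.5 − 57.8 = -0.3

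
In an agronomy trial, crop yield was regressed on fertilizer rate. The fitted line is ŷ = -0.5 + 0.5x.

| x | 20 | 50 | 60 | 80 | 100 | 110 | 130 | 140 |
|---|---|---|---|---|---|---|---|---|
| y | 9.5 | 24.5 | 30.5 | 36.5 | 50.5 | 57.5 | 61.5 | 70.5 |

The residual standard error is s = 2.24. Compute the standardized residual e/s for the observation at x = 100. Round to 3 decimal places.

ŷ = -0.5 + 0.5·100 = 49.5
e = 50.5 − 49.5 = 1
e/s = 1 / 2.24 = 0.446

0.446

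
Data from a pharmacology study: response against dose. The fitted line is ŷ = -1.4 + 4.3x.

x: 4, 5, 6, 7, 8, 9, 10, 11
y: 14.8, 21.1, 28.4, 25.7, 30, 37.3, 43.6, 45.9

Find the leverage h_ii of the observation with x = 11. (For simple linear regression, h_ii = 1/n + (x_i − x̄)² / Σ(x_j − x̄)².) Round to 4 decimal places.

h = 0.4167

x̄ = (4 + 5 + 6 + 7 + 8 + 9 + 10 + 11)/8 = 7.5
Σ(x − x̄)² = 12.25 + 6.25 + 2.25 + 0.25 + 0.25 + 2.25 + 6.25 + 12.25 = 42
h = 1/8 + (3.5)²/42 = 0.125 + 0.291667 = 0.4167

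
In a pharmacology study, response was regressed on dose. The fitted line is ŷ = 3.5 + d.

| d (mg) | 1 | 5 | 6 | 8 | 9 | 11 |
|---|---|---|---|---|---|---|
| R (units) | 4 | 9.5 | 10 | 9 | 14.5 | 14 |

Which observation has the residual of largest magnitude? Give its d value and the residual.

d=1: ŷ = 3.5 + 1 = 4.5; e = 4 − 4.5 = -0.5
d=5: ŷ = 3.5 + 5 = 8.5; e = 9.5 − 8.5 = 1
d=6: ŷ = 3.5 + 6 = 9.5; e = 10 − 9.5 = 0.5
d=8: ŷ = 3.5 + 8 = 11.5; e = 9 − 11.5 = -2.5
d=9: ŷ = 3.5 + 9 = 12.5; e = 14.5 − 12.5 = 2
d=11: ŷ = 3.5 + 11 = 14.5; e = 14 − 14.5 = -0.5
Largest |e| is 2.5 at d = 8, residual -2.5.

d = 8, e = -2.5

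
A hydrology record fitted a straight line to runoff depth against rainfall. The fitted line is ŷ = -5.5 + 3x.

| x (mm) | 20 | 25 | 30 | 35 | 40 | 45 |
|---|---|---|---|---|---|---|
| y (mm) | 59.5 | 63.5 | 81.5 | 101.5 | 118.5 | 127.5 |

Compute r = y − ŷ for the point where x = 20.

ŷ = -5.5 + 3·20 = 54.5
r = 59.5 − 54.5 = 5

r = 5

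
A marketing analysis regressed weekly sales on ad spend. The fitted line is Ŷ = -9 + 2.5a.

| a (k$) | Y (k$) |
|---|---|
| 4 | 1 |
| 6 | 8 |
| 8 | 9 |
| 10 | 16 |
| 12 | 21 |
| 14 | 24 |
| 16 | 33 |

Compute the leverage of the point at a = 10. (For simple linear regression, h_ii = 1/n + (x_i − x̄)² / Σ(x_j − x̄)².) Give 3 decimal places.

h = 0.143

ā = (4 + 6 + 8 + 10 + 12 + 14 + 16)/7 = 10
Σ(a − ā)² = 36 + 16 + 4 + 0 + 4 + 16 + 36 = 112
h = 1/7 + (0)²/112 = 0.142857 + 0 = 0.143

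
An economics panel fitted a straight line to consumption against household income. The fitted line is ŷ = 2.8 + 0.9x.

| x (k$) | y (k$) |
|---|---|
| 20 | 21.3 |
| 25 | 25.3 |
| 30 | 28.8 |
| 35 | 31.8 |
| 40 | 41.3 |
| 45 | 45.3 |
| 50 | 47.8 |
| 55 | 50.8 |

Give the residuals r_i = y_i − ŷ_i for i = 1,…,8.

x=20: ŷ = 2.8 + 0.9·20 = 20.8; r = 21.3 − 20.8 = 0.5
x=25: ŷ = 2.8 + 0.9·25 = 25.3; r = 25.3 − 25.3 = 0
x=30: ŷ = 2.8 + 0.9·30 = 29.8; r = 28.8 − 29.8 = -1
x=35: ŷ = 2.8 + 0.9·35 = 34.3; r = 31.8 − 34.3 = -2.5
x=40: ŷ = 2.8 + 0.9·40 = 38.8; r = 41.3 − 38.8 = 2.5
x=45: ŷ = 2.8 + 0.9·45 = 43.3; r = 45.3 − 43.3 = 2
x=50: ŷ = 2.8 + 0.9·50 = 47.8; r = 47.8 − 47.8 = 0
x=55: ŷ = 2.8 + 0.9·55 = 52.3; r = 50.8 − 52.3 = -1.5

0.5, 0, -1, -2.5, 2.5, 2, 0, -1.5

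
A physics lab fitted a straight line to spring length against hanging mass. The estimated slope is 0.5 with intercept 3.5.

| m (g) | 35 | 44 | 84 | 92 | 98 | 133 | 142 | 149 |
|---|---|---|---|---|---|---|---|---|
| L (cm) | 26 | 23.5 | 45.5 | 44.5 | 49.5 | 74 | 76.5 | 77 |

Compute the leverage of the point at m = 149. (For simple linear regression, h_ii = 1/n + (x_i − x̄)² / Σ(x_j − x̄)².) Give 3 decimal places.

h = 0.334

m̄ = (35 + 44 + 84 + 92 + 98 + 133 + 142 + 149)/8 = 97.125
Σ(m − m̄)² = 3859.52 + 2822.27 + 172.266 + 26.2656 + 0.765625 + 1287.02 + 2013.77 + 2691.02 = 12872.9
h = 1/8 + (51.875)²/12872.9 = 0.125 + 0.209045 = 0.334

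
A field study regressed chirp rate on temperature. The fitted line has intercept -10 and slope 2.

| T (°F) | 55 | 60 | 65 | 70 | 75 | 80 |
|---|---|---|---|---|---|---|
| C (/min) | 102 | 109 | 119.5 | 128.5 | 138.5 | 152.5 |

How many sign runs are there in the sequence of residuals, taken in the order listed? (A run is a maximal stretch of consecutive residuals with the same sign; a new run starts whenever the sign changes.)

T=55: Ĉ = -10 + 2·55 = 100; r = 102 − 100 = 2
T=60: Ĉ = -10 + 2·60 = 110; r = 109 − 110 = -1
T=65: Ĉ = -10 + 2·65 = 120; r = 119.5 − 120 = -0.5
T=70: Ĉ = -10 + 2·70 = 130; r = 128.5 − 130 = -1.5
T=75: Ĉ = -10 + 2·75 = 140; r = 138.5 − 140 = -1.5
T=80: Ĉ = -10 + 2·80 = 150; r = 152.5 − 150 = 2.5
Signs: + − − − − +
Runs: +×1, −×4, +×1 → 3

3 runs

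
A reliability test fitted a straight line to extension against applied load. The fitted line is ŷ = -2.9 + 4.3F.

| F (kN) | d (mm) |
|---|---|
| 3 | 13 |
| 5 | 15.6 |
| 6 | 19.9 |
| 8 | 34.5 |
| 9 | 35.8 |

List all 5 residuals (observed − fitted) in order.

3, -3, -3, 3, 0

F=3: ŷ = -2.9 + 4.3·3 = 10; r = 13 − 10 = 3
F=5: ŷ = -2.9 + 4.3·5 = 18.6; r = 15.6 − 18.6 = -3
F=6: ŷ = -2.9 + 4.3·6 = 22.9; r = 19.9 − 22.9 = -3
F=8: ŷ = -2.9 + 4.3·8 = 31.5; r = 34.5 − 31.5 = 3
F=9: ŷ = -2.9 + 4.3·9 = 35.8; r = 35.8 − 35.8 = 0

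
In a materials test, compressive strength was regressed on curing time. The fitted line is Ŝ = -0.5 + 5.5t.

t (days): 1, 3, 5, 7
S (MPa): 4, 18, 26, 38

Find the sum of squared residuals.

t=1: Ŝ = -0.5 + 5.5·1 = 5; r = 4 − 5 = -1
t=3: Ŝ = -0.5 + 5.5·3 = 16; r = 18 − 16 = 2
t=5: Ŝ = -0.5 + 5.5·5 = 27; r = 26 − 27 = -1
t=7: Ŝ = -0.5 + 5.5·7 = 38; r = 38 − 38 = 0
SSE = 1 + 4 + 1 + 0 = 6

SSE = 6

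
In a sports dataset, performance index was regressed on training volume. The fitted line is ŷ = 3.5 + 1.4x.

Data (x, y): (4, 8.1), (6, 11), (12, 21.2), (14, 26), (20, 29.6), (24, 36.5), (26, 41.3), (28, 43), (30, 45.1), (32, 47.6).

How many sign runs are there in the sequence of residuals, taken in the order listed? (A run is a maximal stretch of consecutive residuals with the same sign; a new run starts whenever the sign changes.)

x=4: ŷ = 3.5 + 1.4·4 = 9.1; r = 8.1 − 9.1 = -1
x=6: ŷ = 3.5 + 1.4·6 = 11.9; r = 11 − 11.9 = -0.9
x=12: ŷ = 3.5 + 1.4·12 = 20.3; r = 21.2 − 20.3 = 0.9
x=14: ŷ = 3.5 + 1.4·14 = 23.1; r = 26 − 23.1 = 2.9
x=20: ŷ = 3.5 + 1.4·20 = 31.5; r = 29.6 − 31.5 = -1.9
x=24: ŷ = 3.5 + 1.4·24 = 37.1; r = 36.5 − 37.1 = -0.6
x=26: ŷ = 3.5 + 1.4·26 = 39.9; r = 41.3 − 39.9 = 1.4
x=28: ŷ = 3.5 + 1.4·28 = 42.7; r = 43 − 42.7 = 0.3
x=30: ŷ = 3.5 + 1.4·30 = 45.5; r = 45.1 − 45.5 = -0.4
x=32: ŷ = 3.5 + 1.4·32 = 48.3; r = 47.6 − 48.3 = -0.7
Signs: − − + + − − + + − −
Runs: −×2, +×2, −×2, +×2, −×2 → 5

5 runs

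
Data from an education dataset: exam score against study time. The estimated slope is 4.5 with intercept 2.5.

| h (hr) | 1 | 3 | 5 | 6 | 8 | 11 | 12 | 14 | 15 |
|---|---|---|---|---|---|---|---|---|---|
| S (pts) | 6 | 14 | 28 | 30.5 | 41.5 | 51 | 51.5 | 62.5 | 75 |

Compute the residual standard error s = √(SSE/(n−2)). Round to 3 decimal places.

h=1: Ŝ = 2.5 + 4.5·1 = 7; r = 6 − 7 = -1
h=3: Ŝ = 2.5 + 4.5·3 = 16; r = 14 − 16 = -2
h=5: Ŝ = 2.5 + 4.5·5 = 25; r = 28 − 25 = 3
h=6: Ŝ = 2.5 + 4.5·6 = 29.5; r = 30.5 − 29.5 = 1
h=8: Ŝ = 2.5 + 4.5·8 = 38.5; r = 41.5 − 38.5 = 3
h=11: Ŝ = 2.5 + 4.5·11 = 52; r = 51 − 52 = -1
h=12: Ŝ = 2.5 + 4.5·12 = 56.5; r = 51.5 − 56.5 = -5
h=14: Ŝ = 2.5 + 4.5·14 = 65.5; r = 62.5 − 65.5 = -3
h=15: Ŝ = 2.5 + 4.5·15 = 70; r = 75 − 70 = 5
SSE = 1 + 4 + 9 + 1 + 9 + 1 + 25 + 9 + 25 = 84
s = √(84/7) = √12 ≈ 3.464

s = 3.464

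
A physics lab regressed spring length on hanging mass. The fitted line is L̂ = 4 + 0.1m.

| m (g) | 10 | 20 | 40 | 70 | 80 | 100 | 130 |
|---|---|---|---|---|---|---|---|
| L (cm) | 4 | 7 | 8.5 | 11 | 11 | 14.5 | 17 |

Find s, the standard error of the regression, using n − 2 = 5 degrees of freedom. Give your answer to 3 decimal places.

s = 0.837

m=10: L̂ = 4 + 0.1·10 = 5; e = 4 − 5 = -1
m=20: L̂ = 4 + 0.1·20 = 6; e = 7 − 6 = 1
m=40: L̂ = 4 + 0.1·40 = 8; e = 8.5 − 8 = 0.5
m=70: L̂ = 4 + 0.1·70 = 11; e = 11 − 11 = 0
m=80: L̂ = 4 + 0.1·80 = 12; e = 11 − 12 = -1
m=100: L̂ = 4 + 0.1·100 = 14; e = 14.5 − 14 = 0.5
m=130: L̂ = 4 + 0.1·130 = 17; e = 17 − 17 = 0
SSE = 1 + 1 + 0.25 + 0 + 1 + 0.25 + 0 = 3.5
s = √(3.5/5) = √0.7 ≈ 0.837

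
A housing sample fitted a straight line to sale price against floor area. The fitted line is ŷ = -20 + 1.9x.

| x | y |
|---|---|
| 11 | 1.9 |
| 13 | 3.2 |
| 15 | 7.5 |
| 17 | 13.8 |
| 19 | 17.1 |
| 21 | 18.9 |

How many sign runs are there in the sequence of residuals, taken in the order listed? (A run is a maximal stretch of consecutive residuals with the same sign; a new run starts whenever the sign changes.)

4 runs

x=11: ŷ = -20 + 1.9·11 = 0.9; r = 1.9 − 0.9 = 1
x=13: ŷ = -20 + 1.9·13 = 4.7; r = 3.2 − 4.7 = -1.5
x=15: ŷ = -20 + 1.9·15 = 8.5; r = 7.5 − 8.5 = -1
x=17: ŷ = -20 + 1.9·17 = 12.3; r = 13.8 − 12.3 = 1.5
x=19: ŷ = -20 + 1.9·19 = 16.1; r = 17.1 − 16.1 = 1
x=21: ŷ = -20 + 1.9·21 = 19.9; r = 18.9 − 19.9 = -1
Signs: + − − + + −
Runs: +×1, −×2, +×2, −×1 → 4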